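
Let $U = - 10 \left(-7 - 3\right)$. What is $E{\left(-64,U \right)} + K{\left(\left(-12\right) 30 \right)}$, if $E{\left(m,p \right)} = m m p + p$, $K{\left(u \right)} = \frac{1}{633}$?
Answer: $\frac{259340101}{633} \approx 4.097 \cdot 10^{5}$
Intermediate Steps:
$K{\left(u \right)} = \frac{1}{633}$
$U = 100$ ($U = \left(-10\right) \left(-10\right) = 100$)
$E{\left(m,p \right)} = p + p m^{2}$ ($E{\left(m,p \right)} = m^{2} p + p = p m^{2} + p = p + p m^{2}$)
$E{\left(-64,U \right)} + K{\left(\left(-12\right) 30 \right)} = 100 \left(1 + \left(-64\right)^{2}\right) + \frac{1}{633} = 100 \left(1 + 4096\right) + \frac{1}{633} = 100 \cdot 4097 + \frac{1}{633} = 409700 + \frac{1}{633} = \frac{259340101}{633}$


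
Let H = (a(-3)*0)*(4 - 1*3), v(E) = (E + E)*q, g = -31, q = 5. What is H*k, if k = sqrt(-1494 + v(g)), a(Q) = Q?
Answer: 0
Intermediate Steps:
v(E) = 10*E (v(E) = (E + E)*5 = (2*E)*5 = 10*E)
H = 0 (H = (-3*0)*(4 - 1*3) = 0*(4 - 3) = 0*1 = 0)
k = 2*I*sqrt(451) (k = sqrt(-1494 + 10*(-31)) = sqrt(-1494 - 310) = sqrt(-1804) = 2*I*sqrt(451) ≈ 42.474*I)
H*k = 0*(2*I*sqrt(451)) = 0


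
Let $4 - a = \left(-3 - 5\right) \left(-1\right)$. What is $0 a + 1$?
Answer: $1$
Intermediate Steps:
$a = -4$ ($a = 4 - \left(-3 - 5\right) \left(-1\right) = 4 - \left(-8\right) \left(-1\right) = 4 - 8 = -4$)
$0 a + 1 = 0 \left(-4\right) + 1 = 0 + 1 = 1$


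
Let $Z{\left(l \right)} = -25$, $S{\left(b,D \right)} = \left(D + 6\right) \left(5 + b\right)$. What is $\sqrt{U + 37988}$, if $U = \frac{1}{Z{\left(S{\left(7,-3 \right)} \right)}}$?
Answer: $\frac{\sqrt{949699}}{5} \approx 194.91$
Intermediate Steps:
$S{\left(b,D \right)} = \left(5 + b\right) \left(6 + D\right)$ ($S{\left(b,D \right)} = \left(6 + D\right) \left(5 + b\right) = \left(5 + b\right) \left(6 + D\right)$)
$U = - \frac{1}{25}$ ($U = \frac{1}{-25} = - \frac{1}{25} \approx -0.04$)
$\sqrt{U + 37988} = \sqrt{- \frac{1}{25} + 37988} = \sqrt{\frac{949699}{25}} = \frac{\sqrt{949699}}{5}$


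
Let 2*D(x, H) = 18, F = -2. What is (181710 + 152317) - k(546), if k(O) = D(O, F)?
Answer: 334018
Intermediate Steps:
D(x, H) = 9 (D(x, H) = (½)*18 = 9)
k(O) = 9
(181710 + 152317) - k(546) = (181710 + 152317) - 1*9 = 334027 - 9 = 334018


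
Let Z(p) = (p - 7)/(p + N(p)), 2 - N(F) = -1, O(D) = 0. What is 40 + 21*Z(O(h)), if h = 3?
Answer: -9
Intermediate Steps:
N(F) = 3 (N(F) = 2 - 1*(-1) = 2 + 1 = 3)
Z(p) = (-7 + p)/(3 + p) (Z(p) = (p - 7)/(p + 3) = (-7 + p)/(3 + p))
40 + 21*Z(O(h)) = 40 + 21*((-7 + 0)/(3 + 0)) = 40 + 21*(-7/3) = 40 - 49 = -9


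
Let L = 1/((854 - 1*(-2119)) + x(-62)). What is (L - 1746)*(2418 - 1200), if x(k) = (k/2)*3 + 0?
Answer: -1020781237/480 ≈ -2.1266e+6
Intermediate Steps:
x(k) = 3*k/2 (x(k) = (k*(½))*3 + 0 = (k/2)*3 + 0 = 3*k/2 + 0 = 3*k/2)
L = 1/2880 (L = 1/((854 - 1*(-2119)) + (3/2)*(-62)) = 1/((854 + 2119) - 93) = 1/(2973 - 93) = 1/2880 ≈ 0.00034722)
(L - 1746)*(2418 - 1200) = (1/2880 - 1746)*(2418 - 1200) = -5028479/2880*1218 = -1020781237/480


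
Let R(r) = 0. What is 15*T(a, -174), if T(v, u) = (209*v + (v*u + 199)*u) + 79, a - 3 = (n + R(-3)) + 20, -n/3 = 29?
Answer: -29783805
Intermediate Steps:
n = -87 (n = -3*29 = -87)
a = -64 (a = 3 + ((-87 + 0) + 20) = 3 + (-87 + 20) = 3 - 67 = -64)
T(v, u) = 79 + 209*v + u*(199 + u*v) (T(v, u) = (209*v + (u*v + 199)*u) + 79 = (209*v + (199 + u*v)*u) + 79 = (209*v + u*(199 + u*v)) + 79 = 79 + 209*v + u*(199 + u*v))
15*T(a, -174) = 15*(79 + 199*(-174) + 209*(-64) - 64*(-174)**2) = 15*(79 - 34626 - 13376 - 64*30276) = 15*(79 - 34626 - 13376 - 1937664) = 15*(-1985587) = -29783805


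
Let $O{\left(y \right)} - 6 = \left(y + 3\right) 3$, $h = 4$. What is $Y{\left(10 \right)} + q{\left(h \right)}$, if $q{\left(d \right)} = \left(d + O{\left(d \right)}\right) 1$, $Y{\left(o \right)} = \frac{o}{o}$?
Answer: $32$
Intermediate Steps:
$Y{\left(o \right)} = 1$
$O{\left(y \right)} = 15 + 3 y$ ($O{\left(y \right)} = 6 + \left(y + 3\right) 3 = 6 + \left(3 + y\right) 3 = 6 + \left(9 + 3 y\right) = 15 + 3 y$)
$q{\left(d \right)} = 15 + 4 d$ ($q{\left(d \right)} = \left(d + \left(15 + 3 d\right)\right) 1 = \left(15 + 4 d\right) 1 = 15 + 4 d$)
$Y{\left(10 \right)} + q{\left(h \right)} = 1 + \left(15 + 4 \cdot 4\right) = 1 + \left(15 + 16\right) = 1 + 31 = 32$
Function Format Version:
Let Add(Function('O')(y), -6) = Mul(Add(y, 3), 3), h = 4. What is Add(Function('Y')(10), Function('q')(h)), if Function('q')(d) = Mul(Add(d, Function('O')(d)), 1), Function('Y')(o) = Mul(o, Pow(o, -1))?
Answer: 32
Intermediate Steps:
Function('Y')(o) = 1
Function('O')(y) = Add(15, Mul(3, y)) (Function('O')(y) = Add(6, Mul(Add(y, 3), 3)) = Add(6, Mul(Add(3, y), 3)) = Add(6, Add(9, Mul(3, y))) = Add(15, Mul(3, y)))
Function('q')(d) = Add(15, Mul(4, d)) (Function('q')(d) = Mul(Add(d, Add(15, Mul(3, d))), 1) = Mul(Add(15, Mul(4, d)), 1) = Add(15, Mul(4, d)))
Add(Function('Y')(10), Function('q')(h)) = Add(1, Add(15, Mul(4, 4))) = Add(1, Add(15, 16)) = Add(1, 31) = 32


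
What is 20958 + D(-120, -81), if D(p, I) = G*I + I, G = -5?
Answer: 21282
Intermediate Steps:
D(p, I) = -4*I (D(p, I) = -5*I + I = -4*I)
20958 + D(-120, -81) = 20958 - 4*(-81) = 20958 + 324 = 21282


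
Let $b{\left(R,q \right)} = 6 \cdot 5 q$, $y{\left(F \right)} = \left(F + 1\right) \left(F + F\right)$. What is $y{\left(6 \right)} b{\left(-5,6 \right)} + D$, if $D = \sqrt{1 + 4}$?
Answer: $15120 + \sqrt{5} \approx 15122.0$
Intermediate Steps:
$D = \sqrt{5} \approx 2.2361$
$y{\left(F \right)} = 2 F \left(1 + F\right)$ ($y{\left(F \right)} = \left(1 + F\right) 2 F = 2 F \left(1 + F\right)$)
$b{\left(R,q \right)} = 30 q$
$y{\left(6 \right)} b{\left(-5,6 \right)} + D = 2 \cdot 6 \left(1 + 6\right) 30 \cdot 6 + \sqrt{5} = 2 \cdot 6 \cdot 7 \cdot 180 + \sqrt{5} = 84 \cdot 180 + \sqrt{5} = 15120 + \sqrt{5}$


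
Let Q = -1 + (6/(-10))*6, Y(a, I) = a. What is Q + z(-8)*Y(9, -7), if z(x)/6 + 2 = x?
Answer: -2723/5 ≈ -544.60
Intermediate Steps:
z(x) = -12 + 6*x
Q = -23/5 (Q = -1 + (6*(-⅒))*6 = -1 - ⅗*6 = -1 - 18/5 = -23/5 ≈ -4.6000)
Q + z(-8)*Y(9, -7) = -23/5 + (-12 + 6*(-8))*9 = -23/5 + (-12 - 48)*9 = -23/5 - 60*9 = -23/5 - 540 = -2723/5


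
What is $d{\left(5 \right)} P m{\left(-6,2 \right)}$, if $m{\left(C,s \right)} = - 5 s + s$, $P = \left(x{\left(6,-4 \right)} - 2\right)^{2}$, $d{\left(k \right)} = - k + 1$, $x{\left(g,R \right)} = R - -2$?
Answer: $512$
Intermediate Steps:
$x{\left(g,R \right)} = 2 + R$ ($x{\left(g,R \right)} = R + 2 = 2 + R$)
$d{\left(k \right)} = 1 - k$
$P = 16$ ($P = \left(\left(2 - 4\right) - 2\right)^{2} = \left(-2 - 2\right)^{2} = \left(-4\right)^{2} = 16$)
$m{\left(C,s \right)} = - 4 s$
$d{\left(5 \right)} P m{\left(-6,2 \right)} = \left(1 - 5\right) 16 \left(\left(-4\right) 2\right) = \left(1 - 5\right) 16 \left(-8\right) = \left(-4\right) 16 \left(-8\right) = \left(-64\right) \left(-8\right) = 512$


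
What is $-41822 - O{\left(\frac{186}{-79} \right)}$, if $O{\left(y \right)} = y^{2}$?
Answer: $- \frac{261045698}{6241} \approx -41828.0$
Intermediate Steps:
$-41822 - O{\left(\frac{186}{-79} \right)} = -41822 - \left(\frac{186}{-79}\right)^{2} = -41822 - \left(186 \left(- \frac{1}{79}\right)\right)^{2} = -41822 - \left(- \frac{186}{79}\right)^{2} = -41822 - \frac{34596}{6241} = - \frac{261045698}{6241}$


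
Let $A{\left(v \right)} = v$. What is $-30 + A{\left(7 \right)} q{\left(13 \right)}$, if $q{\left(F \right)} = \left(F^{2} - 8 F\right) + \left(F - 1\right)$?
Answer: $509$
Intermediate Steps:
$q{\left(F \right)} = -1 + F^{2} - 7 F$ ($q{\left(F \right)} = \left(F^{2} - 8 F\right) + \left(F - 1\right) = \left(F^{2} - 8 F\right) + \left(-1 + F\right) = -1 + F^{2} - 7 F$)
$-30 + A{\left(7 \right)} q{\left(13 \right)} = -30 + 7 \left(-1 + 13^{2} - 91\right) = -30 + 7 \left(-1 + 169 - 91\right) = -30 + 7 \cdot 77 = -30 + 539 = 509$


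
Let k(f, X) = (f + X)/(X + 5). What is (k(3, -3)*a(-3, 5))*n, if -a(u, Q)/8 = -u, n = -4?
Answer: 0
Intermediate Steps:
k(f, X) = (X + f)/(5 + X)
a(u, Q) = 8*u (a(u, Q) = -(-8)*u = 8*u)
(k(3, -3)*a(-3, 5))*n = (((-3 + 3)/(5 - 3))*(8*(-3)))*(-4) = ((0/2)*(-24))*(-4) = (((1/2)*0)*(-24))*(-4) = (0*(-24))*(-4) = 0*(-4) = 0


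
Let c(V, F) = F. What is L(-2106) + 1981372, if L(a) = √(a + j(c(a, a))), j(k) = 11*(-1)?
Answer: 1981372 + I*√2117 ≈ 1.9814e+6 + 46.011*I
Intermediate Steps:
j(k) = -11
L(a) = √(-11 + a) (L(a) = √(a - 11) = √(-11 + a))
L(-2106) + 1981372 = √(-11 - 2106) + 1981372 = √(-2117) + 1981372 = I*√2117 + 1981372 = 1981372 + I*√2117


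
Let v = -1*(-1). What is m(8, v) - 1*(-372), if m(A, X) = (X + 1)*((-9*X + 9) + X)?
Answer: 374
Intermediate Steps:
v = 1
m(A, X) = (1 + X)*(9 - 8*X) (m(A, X) = (1 + X)*((9 - 9*X) + X) = (1 + X)*(9 - 8*X))
m(8, v) - 1*(-372) = (9 + 1 - 8*1²) - 1*(-372) = (9 + 1 - 8*1) + 372 = (9 + 1 - 8) + 372 = 2 + 372 = 374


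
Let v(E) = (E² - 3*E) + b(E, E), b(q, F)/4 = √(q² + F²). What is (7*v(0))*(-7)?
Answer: 0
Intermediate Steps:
b(q, F) = 4*√(F² + q²) (b(q, F) = 4*√(q² + F²) = 4*√(F² + q²))
v(E) = E² - 3*E + 4*√2*√(E²) (v(E) = (E² - 3*E) + 4*√(E² + E²) = (E² - 3*E) + 4*√(2*E²) = (E² - 3*E) + 4*(√2*√(E²)) = (E² - 3*E) + 4*√2*√(E²) = E² - 3*E + 4*√2*√(E²))
(7*v(0))*(-7) = (7*(0² - 3*0 + 4*√2*√(0²)))*(-7) = (7*(0 + 0 + 4*√2*√0))*(-7) = (7*(0 + 0 + 4*√2*0))*(-7) = (7*(0 + 0 + 0))*(-7) = (7*0)*(-7) = 0*(-7) = 0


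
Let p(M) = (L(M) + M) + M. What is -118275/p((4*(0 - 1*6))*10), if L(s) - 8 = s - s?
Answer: 118275/472 ≈ 250.58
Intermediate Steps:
L(s) = 8 (L(s) = 8 + (s - s) = 8 + 0 = 8)
p(M) = 8 + 2*M (p(M) = (8 + M) + M = 8 + 2*M)
-118275/p((4*(0 - 1*6))*10) = -118275/(8 + 2*((4*(0 - 1*6))*10)) = -118275/(8 + 2*((4*(0 - 6))*10)) = -118275/(8 + 2*((4*(-6))*10)) = -118275/(8 + 2*(-24*10)) = -118275/(8 + 2*(-240)) = -118275/(8 - 480) = -118275/(-472) = -118275*(-1/472) = 118275/472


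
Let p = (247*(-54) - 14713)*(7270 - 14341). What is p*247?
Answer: 48992109387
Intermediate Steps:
p = 198348621 (p = (-13338 - 14713)*(-7071) = -28051*(-7071) = 198348621)
p*247 = 198348621*247 = 48992109387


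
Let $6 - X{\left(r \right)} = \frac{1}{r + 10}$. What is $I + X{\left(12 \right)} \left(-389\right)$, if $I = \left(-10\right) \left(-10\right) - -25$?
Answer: $- \frac{48209}{22} \approx -2191.3$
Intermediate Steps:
$X{\left(r \right)} = 6 - \frac{1}{10 + r}$ ($X{\left(r \right)} = 6 - \frac{1}{r + 10} = 6 - \frac{1}{10 + r}$)
$I = 125$ ($I = 100 + 25 = 125$)
$I + X{\left(12 \right)} \left(-389\right) = 125 + \frac{59 + 6 \cdot 12}{10 + 12} \left(-389\right) = 125 + \frac{59 + 72}{22} \left(-389\right) = 125 + \frac{1}{22} \cdot 131 \left(-389\right) = 125 + \frac{131}{22} \left(-389\right) = 125 - \frac{50959}{22} = - \frac{48209}{22}$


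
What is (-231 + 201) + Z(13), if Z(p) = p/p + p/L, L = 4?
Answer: -103/4 ≈ -25.750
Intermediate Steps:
Z(p) = 1 + p/4 (Z(p) = p/p + p/4 = 1 + p*(¼) = 1 + p/4)
(-231 + 201) + Z(13) = (-231 + 201) + (1 + (¼)*13) = -30 + (1 + 13/4) = -30 + 17/4 = -103/4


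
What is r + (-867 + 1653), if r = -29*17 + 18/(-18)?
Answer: 292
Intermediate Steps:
r = -494 (r = -493 + 18*(-1/18) = -493 - 1 = -494)
r + (-867 + 1653) = -494 + (-867 + 1653) = -494 + 786 = 292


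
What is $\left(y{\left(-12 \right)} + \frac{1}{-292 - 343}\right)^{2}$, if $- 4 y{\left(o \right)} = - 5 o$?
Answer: $\frac{90744676}{403225} \approx 225.05$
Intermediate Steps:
$y{\left(o \right)} = \frac{5 o}{4}$ ($y{\left(o \right)} = - \frac{\left(-5\right) o}{4} = \frac{5 o}{4}$)
$\left(y{\left(-12 \right)} + \frac{1}{-292 - 343}\right)^{2} = \left(\frac{5}{4} \left(-12\right) + \frac{1}{-292 - 343}\right)^{2} = \left(-15 + \frac{1}{-635}\right)^{2} = \left(-15 - \frac{1}{635}\right)^{2} = \left(- \frac{9526}{635}\right)^{2} = \frac{90744676}{403225}$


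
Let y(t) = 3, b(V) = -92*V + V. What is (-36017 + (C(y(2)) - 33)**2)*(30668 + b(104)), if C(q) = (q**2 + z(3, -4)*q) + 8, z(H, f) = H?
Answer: -762665472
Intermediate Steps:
b(V) = -91*V
C(q) = 8 + q**2 + 3*q (C(q) = (q**2 + 3*q) + 8 = 8 + q**2 + 3*q)
(-36017 + (C(y(2)) - 33)**2)*(30668 + b(104)) = (-36017 + ((8 + 3**2 + 3*3) - 33)**2)*(30668 - 91*104) = (-36017 + ((8 + 9 + 9) - 33)**2)*(30668 - 9464) = (-36017 + (26 - 33)**2)*21204 = (-36017 + (-7)**2)*21204 = (-36017 + 49)*21204 = -35968*21204 = -762665472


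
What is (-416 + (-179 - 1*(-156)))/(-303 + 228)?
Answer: 439/75 ≈ 5.8533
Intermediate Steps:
(-416 + (-179 - 1*(-156)))/(-303 + 228) = (-416 + (-179 + 156))/(-75) = (-416 - 23)*(-1/75) = -439*(-1/75) = 439/75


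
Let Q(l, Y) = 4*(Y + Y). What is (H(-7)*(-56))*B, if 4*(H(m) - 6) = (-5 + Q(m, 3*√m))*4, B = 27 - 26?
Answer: -56 - 1344*I*√7 ≈ -56.0 - 3555.9*I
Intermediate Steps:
B = 1
Q(l, Y) = 8*Y (Q(l, Y) = 4*(2*Y) = 8*Y)
H(m) = 1 + 24*√m (H(m) = 6 + ((-5 + 8*(3*√m))*4)/4 = 6 + ((-5 + 24*√m)*4)/4 = 6 + (-20 + 96*√m)/4 = 6 + (-5 + 24*√m) = 1 + 24*√m)
(H(-7)*(-56))*B = ((1 + 24*√(-7))*(-56))*1 = ((1 + 24*(I*√7))*(-56))*1 = ((1 + 24*I*√7)*(-56))*1 = (-56 - 1344*I*√7)*1 = -56 - 1344*I*√7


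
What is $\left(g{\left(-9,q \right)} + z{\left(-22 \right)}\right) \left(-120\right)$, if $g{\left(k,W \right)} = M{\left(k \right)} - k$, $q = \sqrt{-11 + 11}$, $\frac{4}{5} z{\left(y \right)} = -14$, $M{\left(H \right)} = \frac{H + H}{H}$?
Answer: $780$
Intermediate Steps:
$M{\left(H \right)} = 2$ ($M{\left(H \right)} = \frac{2 H}{H} = 2$)
$z{\left(y \right)} = - \frac{35}{2}$ ($z{\left(y \right)} = \frac{5}{4} \left(-14\right) = - \frac{35}{2}$)
$q = 0$ ($q = \sqrt{0} = 0$)
$g{\left(k,W \right)} = 2 - k$
$\left(g{\left(-9,q \right)} + z{\left(-22 \right)}\right) \left(-120\right) = \left(\left(2 - -9\right) - \frac{35}{2}\right) \left(-120\right) = \left(\left(2 + 9\right) - \frac{35}{2}\right) \left(-120\right) = \left(11 - \frac{35}{2}\right) \left(-120\right) = \left(- \frac{13}{2}\right) \left(-120\right) = 780$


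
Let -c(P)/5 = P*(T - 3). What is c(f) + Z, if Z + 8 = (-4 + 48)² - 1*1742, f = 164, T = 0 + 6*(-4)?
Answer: 22326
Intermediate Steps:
T = -24 (T = 0 - 24 = -24)
Z = 186 (Z = -8 + ((-4 + 48)² - 1*1742) = -8 + (44² - 1742) = -8 + (1936 - 1742) = -8 + 194 = 186)
c(P) = 135*P (c(P) = -5*P*(-24 - 3) = -5*P*(-27) = -(-135)*P = 135*P)
c(f) + Z = 135*164 + 186 = 22140 + 186 = 22326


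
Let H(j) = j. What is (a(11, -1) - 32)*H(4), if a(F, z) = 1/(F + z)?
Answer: -638/5 ≈ -127.60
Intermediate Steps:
(a(11, -1) - 32)*H(4) = (1/(11 - 1) - 32)*4 = (1/10 - 32)*4 = -319/10*4 = -638/5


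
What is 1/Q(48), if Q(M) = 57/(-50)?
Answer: -50/57 ≈ -0.87719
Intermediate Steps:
Q(M) = -57/50 (Q(M) = 57*(-1/50) = -57/50)
1/Q(48) = 1/(-57/50) = -50/57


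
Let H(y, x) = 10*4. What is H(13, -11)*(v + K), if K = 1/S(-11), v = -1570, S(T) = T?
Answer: -690840/11 ≈ -62804.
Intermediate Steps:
H(y, x) = 40
K = -1/11 (K = 1/(-11) = -1/11 ≈ -0.090909)
H(13, -11)*(v + K) = 40*(-1570 - 1/11) = 40*(-17271/11) = -690840/11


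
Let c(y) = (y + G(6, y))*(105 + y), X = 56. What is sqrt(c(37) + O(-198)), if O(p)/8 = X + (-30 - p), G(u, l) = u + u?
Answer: 25*sqrt(14) ≈ 93.541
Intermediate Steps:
G(u, l) = 2*u
c(y) = (12 + y)*(105 + y) (c(y) = (y + 2*6)*(105 + y) = (y + 12)*(105 + y) = (12 + y)*(105 + y))
O(p) = 208 - 8*p (O(p) = 8*(56 + (-30 - p)) = 8*(26 - p) = 208 - 8*p)
sqrt(c(37) + O(-198)) = sqrt((1260 + 37**2 + 117*37) + (208 - 8*(-198))) = sqrt((1260 + 1369 + 4329) + (208 + 1584)) = sqrt(6958 + 1792) = sqrt(8750) = 25*sqrt(14)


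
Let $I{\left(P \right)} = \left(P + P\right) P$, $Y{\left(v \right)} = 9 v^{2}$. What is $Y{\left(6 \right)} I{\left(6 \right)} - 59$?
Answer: $23269$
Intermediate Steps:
$I{\left(P \right)} = 2 P^{2}$ ($I{\left(P \right)} = 2 P P = 2 P^{2}$)
$Y{\left(6 \right)} I{\left(6 \right)} - 59 = 9 \cdot 6^{2} \cdot 2 \cdot 6^{2} - 59 = 9 \cdot 36 \cdot 2 \cdot 36 - 59 = 324 \cdot 72 - 59 = 23328 - 59 = 23269$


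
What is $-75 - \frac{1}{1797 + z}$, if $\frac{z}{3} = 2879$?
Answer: $- \frac{782551}{10434} \approx -75.0$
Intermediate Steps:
$z = 8637$ ($z = 3 \cdot 2879 = 8637$)
$-75 - \frac{1}{1797 + z} = -75 - \frac{1}{1797 + 8637} = -75 - \frac{1}{10434} = - \frac{782551}{10434}$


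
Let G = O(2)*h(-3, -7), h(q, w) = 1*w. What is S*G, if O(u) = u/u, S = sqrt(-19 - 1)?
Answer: -14*I*sqrt(5) ≈ -31.305*I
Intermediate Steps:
S = 2*I*sqrt(5) (S = sqrt(-20) = 2*I*sqrt(5) ≈ 4.4721*I)
O(u) = 1
h(q, w) = w
G = -7 (G = 1*(-7) = -7)
S*G = (2*I*sqrt(5))*(-7) = -14*I*sqrt(5)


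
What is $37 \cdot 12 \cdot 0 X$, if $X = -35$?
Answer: $0$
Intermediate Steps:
$37 \cdot 12 \cdot 0 X = 37 \cdot 12 \cdot 0 \left(-35\right) = 37 \cdot 0 \left(-35\right) = 0 \left(-35\right) = 0$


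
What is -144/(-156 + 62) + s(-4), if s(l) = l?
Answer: -116/47 ≈ -2.4681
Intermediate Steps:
-144/(-156 + 62) + s(-4) = -144/(-156 + 62) - 4 = -144/(-94) - 4 = -1/94*(-144) - 4 = 72/47 - 4 = -116/47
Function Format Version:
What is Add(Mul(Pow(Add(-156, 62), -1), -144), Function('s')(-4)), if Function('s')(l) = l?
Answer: Rational(-116, 47) ≈ -2.4681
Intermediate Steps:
Add(Mul(Pow(Add(-156, 62), -1), -144), Function('s')(-4)) = Add(Mul(Pow(Add(-156, 62), -1), -144), -4) = Add(Mul(Pow(-94, -1), -144), -4) = Add(Mul(Rational(-1, 94), -144), -4) = Add(Rational(72, 47), -4) = Rational(-116, 47)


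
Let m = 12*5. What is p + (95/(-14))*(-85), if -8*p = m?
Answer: 3985/7 ≈ 569.29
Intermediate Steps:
m = 60
p = -15/2 (p = -1/8*60 = -15/2 ≈ -7.5000)
p + (95/(-14))*(-85) = -15/2 + (95/(-14))*(-85) = -15/2 + (95*(-1/14))*(-85) = -15/2 - 95/14*(-85) = -15/2 + 8075/14 = 3985/7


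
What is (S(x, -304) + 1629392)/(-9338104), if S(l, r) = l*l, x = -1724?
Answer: -575196/1167263 ≈ -0.49277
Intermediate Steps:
S(l, r) = l²
(S(x, -304) + 1629392)/(-9338104) = ((-1724)² + 1629392)/(-9338104) = (2972176 + 1629392)*(-1/9338104) = 4601568*(-1/9338104) = -575196/1167263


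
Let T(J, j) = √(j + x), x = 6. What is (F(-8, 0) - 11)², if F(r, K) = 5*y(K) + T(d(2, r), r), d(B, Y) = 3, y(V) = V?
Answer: (11 - I*√2)² ≈ 119.0 - 31.113*I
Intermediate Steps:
T(J, j) = √(6 + j) (T(J, j) = √(j + 6) = √(6 + j))
F(r, K) = √(6 + r) + 5*K (F(r, K) = 5*K + √(6 + r) = √(6 + r) + 5*K)
(F(-8, 0) - 11)² = ((√(6 - 8) + 5*0) - 11)² = ((√(-2) + 0) - 11)² = ((I*√2 + 0) - 11)² = (I*√2 - 11)² = (-11 + I*√2)²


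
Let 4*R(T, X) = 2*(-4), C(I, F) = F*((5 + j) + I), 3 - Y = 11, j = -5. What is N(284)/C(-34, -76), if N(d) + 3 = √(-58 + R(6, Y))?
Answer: -3/2584 + I*√15/1292 ≈ -0.001161 + 0.0029977*I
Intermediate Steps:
Y = -8 (Y = 3 - 1*11 = 3 - 11 = -8)
C(I, F) = F*I (C(I, F) = F*((5 - 5) + I) = F*(0 + I) = F*I)
R(T, X) = -2 (R(T, X) = (2*(-4))/4 = (¼)*(-8) = -2)
N(d) = -3 + 2*I*√15 (N(d) = -3 + √(-58 - 2) = -3 + √(-60) = -3 + 2*I*√15)
N(284)/C(-34, -76) = (-3 + 2*I*√15)/((-76*(-34))) = (-3 + 2*I*√15)/2584 = (-3 + 2*I*√15)*(1/2584) = -3/2584 + I*√15/1292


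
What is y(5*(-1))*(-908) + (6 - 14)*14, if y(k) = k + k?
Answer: 8968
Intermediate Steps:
y(k) = 2*k
y(5*(-1))*(-908) + (6 - 14)*14 = (2*(5*(-1)))*(-908) + (6 - 14)*14 = (2*(-5))*(-908) - 8*14 = -10*(-908) - 112 = 9080 - 112 = 8968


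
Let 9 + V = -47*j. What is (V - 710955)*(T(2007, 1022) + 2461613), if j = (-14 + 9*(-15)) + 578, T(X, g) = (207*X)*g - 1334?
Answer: -312227169009939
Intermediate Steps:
T(X, g) = -1334 + 207*X*g (T(X, g) = 207*X*g - 1334 = -1334 + 207*X*g)
j = 429 (j = (-14 - 135) + 578 = -149 + 578 = 429)
V = -20172 (V = -9 - 47*429 = -9 - 20163 = -20172)
(V - 710955)*(T(2007, 1022) + 2461613) = (-20172 - 710955)*((-1334 + 207*2007*1022) + 2461613) = -731127*((-1334 + 424588878) + 2461613) = -731127*(424587544 + 2461613) = -731127*427049157 = -312227169009939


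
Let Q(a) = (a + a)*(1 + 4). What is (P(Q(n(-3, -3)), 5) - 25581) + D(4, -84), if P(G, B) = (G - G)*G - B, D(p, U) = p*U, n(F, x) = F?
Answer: -25922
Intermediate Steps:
D(p, U) = U*p
Q(a) = 10*a (Q(a) = (2*a)*5 = 10*a)
P(G, B) = -B (P(G, B) = 0*G - B = 0 - B = -B)
(P(Q(n(-3, -3)), 5) - 25581) + D(4, -84) = (-1*5 - 25581) - 84*4 = (-5 - 25581) - 336 = -25586 - 336 = -25922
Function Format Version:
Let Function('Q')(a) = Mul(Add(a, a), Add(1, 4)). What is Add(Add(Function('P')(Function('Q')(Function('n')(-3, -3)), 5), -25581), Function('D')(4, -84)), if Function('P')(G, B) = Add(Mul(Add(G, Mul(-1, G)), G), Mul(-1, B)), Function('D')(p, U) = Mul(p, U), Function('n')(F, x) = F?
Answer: -25922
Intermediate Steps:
Function('D')(p, U) = Mul(U, p)
Function('Q')(a) = Mul(10, a) (Function('Q')(a) = Mul(Mul(2, a), 5) = Mul(10, a))
Function('P')(G, B) = Mul(-1, B) (Function('P')(G, B) = Add(Mul(0, G), Mul(-1, B)) = Add(0, Mul(-1, B)) = Mul(-1, B))
Add(Add(Function('P')(Function('Q')(Function('n')(-3, -3)), 5), -25581), Function('D')(4, -84)) = Add(Add(Mul(-1, 5), -25581), Mul(-84, 4)) = Add(Add(-5, -25581), -336) = Add(-25586, -336) = -25922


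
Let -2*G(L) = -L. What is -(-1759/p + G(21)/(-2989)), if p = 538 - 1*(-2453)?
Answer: 1511159/2554314 ≈ 0.59161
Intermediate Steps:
G(L) = L/2 (G(L) = -(-1)*L/2 = L/2)
p = 2991 (p = 538 + 2453 = 2991)
-(-1759/p + G(21)/(-2989)) = -(-1759/2991 + ((½)*21)/(-2989)) = -(-1759*1/2991 + (21/2)*(-1/2989)) = -(-1759/2991 - 3/854) = -1*(-1511159/2554314) = 1511159/2554314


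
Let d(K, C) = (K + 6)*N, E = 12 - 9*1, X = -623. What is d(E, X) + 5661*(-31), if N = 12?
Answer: -175383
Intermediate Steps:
E = 3 (E = 12 - 9 = 3)
d(K, C) = 72 + 12*K (d(K, C) = (K + 6)*12 = (6 + K)*12 = 72 + 12*K)
d(E, X) + 5661*(-31) = (72 + 12*3) + 5661*(-31) = (72 + 36) - 175491 = 108 - 175491 = -175383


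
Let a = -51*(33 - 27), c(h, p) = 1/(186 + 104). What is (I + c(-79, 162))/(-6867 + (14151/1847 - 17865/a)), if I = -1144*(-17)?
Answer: -177087879479/61927533365 ≈ -2.8596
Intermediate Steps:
c(h, p) = 1/290
a = -306 (a = -51*6 = -306)
I = 19448
(I + c(-79, 162))/(-6867 + (14151/1847 - 17865/a)) = (19448 + 1/290)/(-6867 + (14151/1847 - 17865/(-306))) = 5639921/(290*(-6867 + (14151*(1/1847) - 17865*(-1/306)))) = 5639921/(290*(-6867 + (14151/1847 + 1985/34))) = 5639921/(290*(-6867 + 4147429/62798)) = 5639921/(290*(-427086437/62798)) = (5639921/290)*(-62798/427086437) = -177087879479/61927533365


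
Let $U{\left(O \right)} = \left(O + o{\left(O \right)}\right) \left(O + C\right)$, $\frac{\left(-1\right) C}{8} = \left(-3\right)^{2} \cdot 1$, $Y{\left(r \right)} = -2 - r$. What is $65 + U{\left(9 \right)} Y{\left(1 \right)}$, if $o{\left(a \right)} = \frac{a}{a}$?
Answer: $1955$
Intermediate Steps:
$o{\left(a \right)} = 1$
$C = -72$ ($C = - 8 \left(-3\right)^{2} \cdot 1 = - 8 \cdot 9 \cdot 1 = \left(-8\right) 9 = -72$)
$U{\left(O \right)} = \left(1 + O\right) \left(-72 + O\right)$ ($U{\left(O \right)} = \left(O + 1\right) \left(O - 72\right) = \left(1 + O\right) \left(-72 + O\right)$)
$65 + U{\left(9 \right)} Y{\left(1 \right)} = 65 + \left(-72 + 9^{2} - 639\right) \left(-2 - 1\right) = 65 + \left(-72 + 81 - 639\right) \left(-2 - 1\right) = 65 - -1890 = 65 + 1890 = 1955$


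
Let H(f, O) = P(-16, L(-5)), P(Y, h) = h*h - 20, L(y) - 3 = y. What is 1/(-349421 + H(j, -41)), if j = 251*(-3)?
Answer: -1/349437 ≈ -2.8617e-6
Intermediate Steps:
L(y) = 3 + y
j = -753
P(Y, h) = -20 + h² (P(Y, h) = h² - 20 = -20 + h²)
H(f, O) = -16 (H(f, O) = -20 + (3 - 5)² = -20 + (-2)² = -20 + 4 = -16)
1/(-349421 + H(j, -41)) = 1/(-349421 - 16) = 1/(-349437) = -1/349437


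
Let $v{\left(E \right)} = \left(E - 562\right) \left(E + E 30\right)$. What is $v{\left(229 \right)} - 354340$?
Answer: $-2718307$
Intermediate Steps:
$v{\left(E \right)} = 31 E \left(-562 + E\right)$ ($v{\left(E \right)} = \left(-562 + E\right) \left(E + 30 E\right) = \left(-562 + E\right) 31 E = 31 E \left(-562 + E\right)$)
$v{\left(229 \right)} - 354340 = 31 \cdot 229 \left(-562 + 229\right) - 354340 = 31 \cdot 229 \left(-333\right) - 354340 = -2363967 - 354340 = -2718307$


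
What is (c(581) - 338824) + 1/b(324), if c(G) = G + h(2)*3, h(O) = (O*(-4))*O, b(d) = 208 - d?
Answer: -39241757/116 ≈ -3.3829e+5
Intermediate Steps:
h(O) = -4*O**2 (h(O) = (-4*O)*O = -4*O**2)
c(G) = -48 + G (c(G) = G - 4*2**2*3 = G - 4*4*3 = G - 16*3 = G - 48 = -48 + G)
(c(581) - 338824) + 1/b(324) = ((-48 + 581) - 338824) + 1/(208 - 1*324) = (533 - 338824) + 1/(208 - 324) = -338291 + 1/(-116) = -338291 - 1/116 = -39241757/116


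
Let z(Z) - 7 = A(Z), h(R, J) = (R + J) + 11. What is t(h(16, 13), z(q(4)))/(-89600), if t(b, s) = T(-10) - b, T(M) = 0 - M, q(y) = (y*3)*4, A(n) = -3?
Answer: 3/8960 ≈ 0.00033482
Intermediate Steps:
q(y) = 12*y (q(y) = (3*y)*4 = 12*y)
h(R, J) = 11 + J + R (h(R, J) = (J + R) + 11 = 11 + J + R)
T(M) = -M
z(Z) = 4 (z(Z) = 7 - 3 = 4)
t(b, s) = 10 - b (t(b, s) = -1*(-10) - b = 10 - b)
t(h(16, 13), z(q(4)))/(-89600) = (10 - (11 + 13 + 16))/(-89600) = (10 - 1*40)*(-1/89600) = (10 - 40)*(-1/89600) = -30*(-1/89600) = 3/8960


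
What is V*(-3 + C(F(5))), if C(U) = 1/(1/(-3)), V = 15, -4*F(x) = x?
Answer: -90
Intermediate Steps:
F(x) = -x/4
C(U) = -3 (C(U) = 1/(-⅓) = -3)
V*(-3 + C(F(5))) = 15*(-3 - 3) = 15*(-6) = -90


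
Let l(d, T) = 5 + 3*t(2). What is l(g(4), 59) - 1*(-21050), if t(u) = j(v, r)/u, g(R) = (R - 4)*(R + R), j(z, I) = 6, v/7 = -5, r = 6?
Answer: 21064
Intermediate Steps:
v = -35 (v = 7*(-5) = -35)
g(R) = 2*R*(-4 + R) (g(R) = (-4 + R)*(2*R) = 2*R*(-4 + R))
t(u) = 6/u
l(d, T) = 14 (l(d, T) = 5 + 3*(6/2) = 5 + 3*(6*(½)) = 5 + 3*3 = 5 + 9 = 14)
l(g(4), 59) - 1*(-21050) = 14 - 1*(-21050) = 14 + 21050 = 21064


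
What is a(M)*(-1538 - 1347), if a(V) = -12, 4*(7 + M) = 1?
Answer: 34620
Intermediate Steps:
M = -27/4 (M = -7 + (1/4)*1 = -7 + 1/4 = -27/4 ≈ -6.7500)
a(M)*(-1538 - 1347) = -12*(-1538 - 1347) = -12*(-2885) = 34620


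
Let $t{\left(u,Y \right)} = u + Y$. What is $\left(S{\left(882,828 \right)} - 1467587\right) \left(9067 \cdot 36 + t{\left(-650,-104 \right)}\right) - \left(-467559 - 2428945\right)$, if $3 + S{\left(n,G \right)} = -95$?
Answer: $-477960465226$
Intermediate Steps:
$S{\left(n,G \right)} = -98$ ($S{\left(n,G \right)} = -3 - 95 = -98$)
$t{\left(u,Y \right)} = Y + u$
$\left(S{\left(882,828 \right)} - 1467587\right) \left(9067 \cdot 36 + t{\left(-650,-104 \right)}\right) - \left(-467559 - 2428945\right) = \left(-98 - 1467587\right) \left(9067 \cdot 36 - 754\right) - \left(-467559 - 2428945\right) = - 1467685 \left(326412 - 754\right) - -2896504 = \left(-1467685\right) 325658 + 2896504 = -477963361730 + 2896504 = -477960465226$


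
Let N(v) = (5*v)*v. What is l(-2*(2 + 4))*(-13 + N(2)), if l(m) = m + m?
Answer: -168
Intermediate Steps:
N(v) = 5*v**2
l(m) = 2*m
l(-2*(2 + 4))*(-13 + N(2)) = (2*(-2*(2 + 4)))*(-13 + 5*2**2) = (2*(-2*6))*(-13 + 5*4) = (2*(-12))*(-13 + 20) = -24*7 = -168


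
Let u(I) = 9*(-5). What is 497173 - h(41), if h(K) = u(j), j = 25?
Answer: 497218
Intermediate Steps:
u(I) = -45
h(K) = -45
497173 - h(41) = 497173 - 1*(-45) = 497173 + 45 = 497218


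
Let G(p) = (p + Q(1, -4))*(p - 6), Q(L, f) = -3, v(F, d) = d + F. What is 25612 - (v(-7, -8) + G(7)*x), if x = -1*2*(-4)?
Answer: 25595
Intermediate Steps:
v(F, d) = F + d
x = 8 (x = -2*(-4) = 8)
G(p) = (-6 + p)*(-3 + p) (G(p) = (p - 3)*(p - 6) = (-3 + p)*(-6 + p) = (-6 + p)*(-3 + p))
25612 - (v(-7, -8) + G(7)*x) = 25612 - ((-7 - 8) + (18 + 7² - 9*7)*8) = 25612 - (-15 + (18 + 49 - 63)*8) = 25612 - (-15 + 4*8) = 25612 - (-15 + 32) = 25612 - 1*17 = 25612 - 17 = 25595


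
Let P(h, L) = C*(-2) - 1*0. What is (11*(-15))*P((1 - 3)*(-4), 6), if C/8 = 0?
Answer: 0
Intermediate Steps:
C = 0 (C = 8*0 = 0)
P(h, L) = 0 (P(h, L) = 0*(-2) - 1*0 = 0 + 0 = 0)
(11*(-15))*P((1 - 3)*(-4), 6) = (11*(-15))*0 = -165*0 = 0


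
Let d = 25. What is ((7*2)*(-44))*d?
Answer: -15400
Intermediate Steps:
((7*2)*(-44))*d = ((7*2)*(-44))*25 = (14*(-44))*25 = -616*25 = -15400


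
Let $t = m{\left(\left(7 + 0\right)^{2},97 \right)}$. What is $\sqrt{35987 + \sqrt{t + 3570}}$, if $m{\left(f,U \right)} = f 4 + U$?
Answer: $\sqrt{35987 + \sqrt{3863}} \approx 189.87$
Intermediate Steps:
$m{\left(f,U \right)} = U + 4 f$ ($m{\left(f,U \right)} = 4 f + U = U + 4 f$)
$t = 293$ ($t = 97 + 4 \left(7 + 0\right)^{2} = 97 + 4 \cdot 7^{2} = 97 + 4 \cdot 49 = 97 + 196 = 293$)
$\sqrt{35987 + \sqrt{t + 3570}} = \sqrt{35987 + \sqrt{293 + 3570}} = \sqrt{35987 + \sqrt{3863}}$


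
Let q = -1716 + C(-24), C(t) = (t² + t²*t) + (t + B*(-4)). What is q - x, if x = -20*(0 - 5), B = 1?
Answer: -15092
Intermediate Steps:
C(t) = -4 + t + t² + t³ (C(t) = (t² + t²*t) + (t + 1*(-4)) = (t² + t³) + (t - 4) = (t² + t³) + (-4 + t) = -4 + t + t² + t³)
x = 100 (x = -20*(-5) = 100)
q = -14992 (q = -1716 + (-4 - 24 + (-24)² + (-24)³) = -1716 + (-4 - 24 + 576 - 13824) = -1716 - 13276 = -14992)
q - x = -14992 - 1*100 = -14992 - 100 = -15092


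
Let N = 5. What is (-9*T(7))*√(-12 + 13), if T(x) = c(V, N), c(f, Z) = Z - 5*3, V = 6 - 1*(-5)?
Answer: 90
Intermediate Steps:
V = 11 (V = 6 + 5 = 11)
c(f, Z) = -15 + Z (c(f, Z) = Z - 15 = -15 + Z)
T(x) = -10 (T(x) = -15 + 5 = -10)
(-9*T(7))*√(-12 + 13) = (-9*(-10))*√(-12 + 13) = 90*√1 = 90*1 = 90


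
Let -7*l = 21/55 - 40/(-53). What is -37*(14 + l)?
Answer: -10447209/20405 ≈ -511.99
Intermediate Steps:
l = -3313/20405 (l = -(21/55 - 40/(-53))/7 = -(21*(1/55) - 40*(-1/53))/7 = -(21/55 + 40/53)/7 = -1/7*3313/2915 = -3313/20405 ≈ -0.16236)
-37*(14 + l) = -37*(14 - 3313/20405) = -37*282357/20405 = -10447209/20405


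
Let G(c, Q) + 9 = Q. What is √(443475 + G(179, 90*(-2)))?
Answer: 3*√49254 ≈ 665.80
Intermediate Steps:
G(c, Q) = -9 + Q
√(443475 + G(179, 90*(-2))) = √(443475 + (-9 + 90*(-2))) = √(443475 + (-9 - 180)) = √(443475 - 189) = √443286 = 3*√49254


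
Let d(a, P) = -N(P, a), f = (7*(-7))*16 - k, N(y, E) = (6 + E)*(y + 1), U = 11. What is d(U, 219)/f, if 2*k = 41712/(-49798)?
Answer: 23280565/4877597 ≈ 4.7730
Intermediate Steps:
k = -10428/24899 (k = (41712/(-49798))/2 = (41712*(-1/49798))/2 = (1/2)*(-20856/24899) = -10428/24899 ≈ -0.41881)
N(y, E) = (1 + y)*(6 + E) (N(y, E) = (6 + E)*(1 + y) = (1 + y)*(6 + E))
f = -19510388/24899 (f = (7*(-7))*16 - 1*(-10428/24899) = -49*16 + 10428/24899 = -784 + 10428/24899 = -19510388/24899 ≈ -783.58)
d(a, P) = -6 - a - 6*P - P*a (d(a, P) = -(6 + a + 6*P + a*P) = -(6 + a + 6*P + P*a) = -6 - a - 6*P - P*a)
d(U, 219)/f = (-6 - 1*11 - 6*219 - 1*219*11)/(-19510388/24899) = (-6 - 11 - 1314 - 2409)*(-24899/19510388) = -3740*(-24899/19510388) = 23280565/4877597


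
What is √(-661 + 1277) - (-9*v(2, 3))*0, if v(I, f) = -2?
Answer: 2*√154 ≈ 24.819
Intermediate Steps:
√(-661 + 1277) - (-9*v(2, 3))*0 = √(-661 + 1277) - (-9*(-2))*0 = √616 - 18*0 = 2*√154 - 1*0 = 2*√154 + 0 = 2*√154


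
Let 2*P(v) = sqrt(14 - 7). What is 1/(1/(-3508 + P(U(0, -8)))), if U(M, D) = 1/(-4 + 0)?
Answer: -3508 + sqrt(7)/2 ≈ -3506.7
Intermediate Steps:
U(M, D) = -1/4 (U(M, D) = 1/(-4) = -1/4)
P(v) = sqrt(7)/2 (P(v) = sqrt(14 - 7)/2 = sqrt(7)/2)
1/(1/(-3508 + P(U(0, -8)))) = 1/(1/(-3508 + sqrt(7)/2)) = -3508 + sqrt(7)/2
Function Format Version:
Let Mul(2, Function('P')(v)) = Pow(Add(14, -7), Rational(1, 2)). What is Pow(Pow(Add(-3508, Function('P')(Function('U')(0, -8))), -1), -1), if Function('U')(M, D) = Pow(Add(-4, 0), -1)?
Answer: Add(-3508, Mul(Rational(1, 2), Pow(7, Rational(1, 2)))) ≈ -3506.7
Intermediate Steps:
Function('U')(M, D) = Rational(-1, 4) (Function('U')(M, D) = Pow(-4, -1) = Rational(-1, 4))
Function('P')(v) = Mul(Rational(1, 2), Pow(7, Rational(1, 2))) (Function('P')(v) = Mul(Rational(1, 2), Pow(Add(14, -7), Rational(1, 2))) = Mul(Rational(1, 2), Pow(7, Rational(1, 2))))
Pow(Pow(Add(-3508, Function('P')(Function('U')(0, -8))), -1), -1) = Pow(Pow(Add(-3508, Mul(Rational(1, 2), Pow(7, Rational(1, 2)))), -1), -1) = Add(-3508, Mul(Rational(1, 2), Pow(7, Rational(1, 2))))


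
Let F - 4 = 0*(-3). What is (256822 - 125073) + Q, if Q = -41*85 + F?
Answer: 128268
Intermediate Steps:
F = 4 (F = 4 + 0*(-3) = 4 + 0 = 4)
Q = -3481 (Q = -41*85 + 4 = -3485 + 4 = -3481)
(256822 - 125073) + Q = (256822 - 125073) - 3481 = 131749 - 3481 = 128268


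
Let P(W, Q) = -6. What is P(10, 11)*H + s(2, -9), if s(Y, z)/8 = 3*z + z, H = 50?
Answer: -588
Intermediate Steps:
s(Y, z) = 32*z (s(Y, z) = 8*(3*z + z) = 8*(4*z) = 32*z)
P(10, 11)*H + s(2, -9) = -6*50 + 32*(-9) = -300 - 288 = -588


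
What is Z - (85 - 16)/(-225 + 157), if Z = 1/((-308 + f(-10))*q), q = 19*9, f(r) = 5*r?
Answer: 2111987/2081412 ≈ 1.0147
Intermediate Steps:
q = 171
Z = -1/61218 (Z = 1/((-308 + 5*(-10))*171) = (1/171)/(-308 - 50) = (1/171)/(-358) = -1/358*1/171 = -1/61218 ≈ -1.6335e-5)
Z - (85 - 16)/(-225 + 157) = -1/61218 - (85 - 16)/(-225 + 157) = -1/61218 - 69/(-68) = -1/61218 - 69*(-1)/68 = -1/61218 - 1*(-69/68) = -1/61218 + 69/68 = 2111987/2081412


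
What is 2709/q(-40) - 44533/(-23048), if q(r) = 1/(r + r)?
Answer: -4994918027/23048 ≈ -2.1672e+5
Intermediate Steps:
q(r) = 1/(2*r)
2709/q(-40) - 44533/(-23048) = 2709/(((½)/(-40))) - 44533/(-23048) = 2709/(((½)*(-1/40))) - 44533*(-1/23048) = 2709/(-1/80) + 44533/23048 = 2709*(-80) + 44533/23048 = -216720 + 44533/23048 = -4994918027/23048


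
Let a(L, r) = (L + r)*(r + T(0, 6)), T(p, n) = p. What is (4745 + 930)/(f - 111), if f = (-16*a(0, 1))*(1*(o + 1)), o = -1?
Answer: -5675/111 ≈ -51.126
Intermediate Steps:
a(L, r) = r*(L + r) (a(L, r) = (L + r)*(r + 0) = (L + r)*r = r*(L + r))
f = 0 (f = (-16*(0 + 1))*(1*(-1 + 1)) = (-16)*(1*0) = -16*1*0 = -16*0 = 0)
(4745 + 930)/(f - 111) = (4745 + 930)/(0 - 111) = 5675/(-111) = 5675*(-1/111) = -5675/111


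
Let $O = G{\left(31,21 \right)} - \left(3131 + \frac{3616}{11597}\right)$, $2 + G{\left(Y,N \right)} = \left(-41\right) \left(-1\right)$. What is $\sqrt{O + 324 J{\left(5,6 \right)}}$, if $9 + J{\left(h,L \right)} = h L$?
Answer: $\frac{4 \sqrt{31199153966}}{11597} \approx 60.924$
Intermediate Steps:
$J{\left(h,L \right)} = -9 + L h$ ($J{\left(h,L \right)} = -9 + h L = -9 + L h$)
$G{\left(Y,N \right)} = 39$ ($G{\left(Y,N \right)} = -2 - -41 = -2 + 41 = 39$)
$O = - \frac{35861540}{11597}$ ($O = 39 - \left(3131 + \frac{3616}{11597}\right) = 39 - \frac{36313823}{11597} = - \frac{35861540}{11597} \approx -3092.3$)
$\sqrt{O + 324 J{\left(5,6 \right)}} = \sqrt{- \frac{35861540}{11597} + 324 \left(-9 + 6 \cdot 5\right)} = \sqrt{- \frac{35861540}{11597} + 324 \left(-9 + 30\right)} = \sqrt{- \frac{35861540}{11597} + 324 \cdot 21} = \sqrt{- \frac{35861540}{11597} + 6804} = \sqrt{\frac{43044448}{11597}} = \frac{4 \sqrt{31199153966}}{11597}$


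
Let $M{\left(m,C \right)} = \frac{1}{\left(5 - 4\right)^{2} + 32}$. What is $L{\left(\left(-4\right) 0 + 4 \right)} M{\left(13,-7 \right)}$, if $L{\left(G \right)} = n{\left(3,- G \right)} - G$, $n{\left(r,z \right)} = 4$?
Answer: $0$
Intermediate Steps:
$L{\left(G \right)} = 4 - G$
$M{\left(m,C \right)} = \frac{1}{33}$ ($M{\left(m,C \right)} = \frac{1}{1^{2} + 32} = \frac{1}{1 + 32} = \frac{1}{33}$)
$L{\left(\left(-4\right) 0 + 4 \right)} M{\left(13,-7 \right)} = \left(4 - \left(\left(-4\right) 0 + 4\right)\right) \frac{1}{33} = \left(4 - \left(0 + 4\right)\right) \frac{1}{33} = \left(4 - 4\right) \frac{1}{33} = 0 \cdot \frac{1}{33} = 0$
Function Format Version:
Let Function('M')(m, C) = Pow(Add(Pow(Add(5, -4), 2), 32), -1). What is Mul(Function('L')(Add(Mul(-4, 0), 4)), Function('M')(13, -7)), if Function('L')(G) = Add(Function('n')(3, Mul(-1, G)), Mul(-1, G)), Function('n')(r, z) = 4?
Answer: 0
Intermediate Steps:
Function('L')(G) = Add(4, Mul(-1, G))
Function('M')(m, C) = Rational(1, 33) (Function('M')(m, C) = Pow(Add(Pow(1, 2), 32), -1) = Pow(Add(1, 32), -1) = Pow(33, -1) = Rational(1, 33))
Mul(Function('L')(Add(Mul(-4, 0), 4)), Function('M')(13, -7)) = Mul(Add(4, Mul(-1, Add(Mul(-4, 0), 4))), Rational(1, 33)) = Mul(Add(4, Mul(-1, Add(0, 4))), Rational(1, 33)) = Mul(Add(4, Mul(-1, 4)), Rational(1, 33)) = Mul(Add(4, -4), Rational(1, 33)) = Mul(0, Rational(1, 33)) = 0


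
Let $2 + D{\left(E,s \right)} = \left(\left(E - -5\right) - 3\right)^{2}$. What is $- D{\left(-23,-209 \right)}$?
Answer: $-439$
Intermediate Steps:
$D{\left(E,s \right)} = -2 + \left(2 + E\right)^{2}$ ($D{\left(E,s \right)} = -2 + \left(\left(E - -5\right) - 3\right)^{2} = -2 + \left(\left(E + 5\right) - 3\right)^{2} = -2 + \left(\left(5 + E\right) - 3\right)^{2} = -2 + \left(2 + E\right)^{2}$)
$- D{\left(-23,-209 \right)} = - (-2 + \left(2 - 23\right)^{2}) = - (-2 + \left(-21\right)^{2}) = - (-2 + 441) = \left(-1\right) 439 = -439$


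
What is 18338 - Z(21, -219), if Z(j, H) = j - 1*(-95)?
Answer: 18222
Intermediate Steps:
Z(j, H) = 95 + j (Z(j, H) = j + 95 = 95 + j)
18338 - Z(21, -219) = 18338 - (95 + 21) = 18338 - 1*116 = 18338 - 116 = 18222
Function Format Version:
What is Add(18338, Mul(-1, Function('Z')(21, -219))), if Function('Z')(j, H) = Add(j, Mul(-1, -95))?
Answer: 18222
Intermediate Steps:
Function('Z')(j, H) = Add(95, j) (Function('Z')(j, H) = Add(j, 95) = Add(95, j))
Add(18338, Mul(-1, Function('Z')(21, -219))) = Add(18338, Mul(-1, Add(95, 21))) = Add(18338, Mul(-1, 116)) = Add(18338, -116) = 18222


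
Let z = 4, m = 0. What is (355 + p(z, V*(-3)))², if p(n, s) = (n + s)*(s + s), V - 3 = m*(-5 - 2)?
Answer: 198025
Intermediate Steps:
V = 3 (V = 3 + 0*(-5 - 2) = 3 + 0*(-7) = 3 + 0 = 3)
p(n, s) = 2*s*(n + s) (p(n, s) = (n + s)*(2*s) = 2*s*(n + s))
(355 + p(z, V*(-3)))² = (355 + 2*(3*(-3))*(4 + 3*(-3)))² = (355 + 2*(-9)*(4 - 9))² = (355 + 2*(-9)*(-5))² = (355 + 90)² = 445² = 198025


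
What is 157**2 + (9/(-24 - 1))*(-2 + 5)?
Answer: 616198/25 ≈ 24648.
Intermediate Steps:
157**2 + (9/(-24 - 1))*(-2 + 5) = 24649 + (9/(-25))*3 = 24649 + (9*(-1/25))*3 = 24649 - 9/25*3 = 24649 - 27/25 = 616198/25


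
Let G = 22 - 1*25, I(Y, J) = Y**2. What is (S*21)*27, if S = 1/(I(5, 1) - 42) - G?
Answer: 28350/17 ≈ 1667.6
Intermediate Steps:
G = -3 (G = 22 - 25 = -3)
S = 50/17 (S = 1/(5**2 - 42) - 1*(-3) = 1/(25 - 42) + 3 = 1/(-17) + 3 = -1/17 + 3 = 50/17 ≈ 2.9412)
(S*21)*27 = ((50/17)*21)*27 = (1050/17)*27 = 28350/17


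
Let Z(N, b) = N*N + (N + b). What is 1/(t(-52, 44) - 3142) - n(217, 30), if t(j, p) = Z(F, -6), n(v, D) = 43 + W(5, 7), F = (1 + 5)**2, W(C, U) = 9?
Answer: -94433/1816 ≈ -52.001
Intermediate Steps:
F = 36 (F = 6**2 = 36)
n(v, D) = 52 (n(v, D) = 43 + 9 = 52)
Z(N, b) = N + b + N**2 (Z(N, b) = N**2 + (N + b) = N + b + N**2)
t(j, p) = 1326 (t(j, p) = 36 - 6 + 36**2 = 36 - 6 + 1296 = 1326)
1/(t(-52, 44) - 3142) - n(217, 30) = 1/(1326 - 3142) - 1*52 = 1/(-1816) - 52 = -1/1816 - 52 = -94433/1816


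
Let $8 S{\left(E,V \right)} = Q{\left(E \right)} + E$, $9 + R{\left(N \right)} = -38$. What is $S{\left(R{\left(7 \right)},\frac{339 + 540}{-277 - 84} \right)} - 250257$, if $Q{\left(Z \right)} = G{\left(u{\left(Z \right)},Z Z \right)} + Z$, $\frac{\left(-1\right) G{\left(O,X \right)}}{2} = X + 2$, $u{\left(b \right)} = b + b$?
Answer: $- \frac{501643}{2} \approx -2.5082 \cdot 10^{5}$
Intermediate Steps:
$u{\left(b \right)} = 2 b$
$G{\left(O,X \right)} = -4 - 2 X$ ($G{\left(O,X \right)} = - 2 \left(X + 2\right) = - 2 \left(2 + X\right) = -4 - 2 X$)
$R{\left(N \right)} = -47$ ($R{\left(N \right)} = -9 - 38 = -47$)
$Q{\left(Z \right)} = -4 + Z - 2 Z^{2}$ ($Q{\left(Z \right)} = \left(-4 - 2 Z Z\right) + Z = \left(-4 - 2 Z^{2}\right) + Z = -4 + Z - 2 Z^{2}$)
$S{\left(E,V \right)} = - \frac{1}{2} - \frac{E^{2}}{4} + \frac{E}{4}$ ($S{\left(E,V \right)} = \frac{\left(-4 + E - 2 E^{2}\right) + E}{8} = \frac{-4 - 2 E^{2} + 2 E}{8} = - \frac{1}{2} - \frac{E^{2}}{4} + \frac{E}{4}$)
$S{\left(R{\left(7 \right)},\frac{339 + 540}{-277 - 84} \right)} - 250257 = \left(- \frac{1}{2} - \frac{\left(-47\right)^{2}}{4} + \frac{1}{4} \left(-47\right)\right) - 250257 = \left(- \frac{1}{2} - \frac{2209}{4} - \frac{47}{4}\right) - 250257 = - \frac{1129}{2} - 250257 = - \frac{501643}{2}$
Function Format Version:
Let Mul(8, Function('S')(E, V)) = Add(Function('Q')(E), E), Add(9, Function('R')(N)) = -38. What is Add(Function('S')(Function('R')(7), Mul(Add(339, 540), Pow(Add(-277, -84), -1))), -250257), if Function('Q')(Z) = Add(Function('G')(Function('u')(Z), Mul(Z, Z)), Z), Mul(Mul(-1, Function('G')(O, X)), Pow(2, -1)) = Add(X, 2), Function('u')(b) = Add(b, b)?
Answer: Rational(-501643, 2) ≈ -2.5082e+5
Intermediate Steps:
Function('u')(b) = Mul(2, b)
Function('G')(O, X) = Add(-4, Mul(-2, X)) (Function('G')(O, X) = Mul(-2, Add(X, 2)) = Mul(-2, Add(2, X)) = Add(-4, Mul(-2, X)))
Function('R')(N) = -47 (Function('R')(N) = Add(-9, -38) = -47)
Function('Q')(Z) = Add(-4, Z, Mul(-2, Pow(Z, 2))) (Function('Q')(Z) = Add(Add(-4, Mul(-2, Mul(Z, Z))), Z) = Add(Add(-4, Mul(-2, Pow(Z, 2))), Z) = Add(-4, Z, Mul(-2, Pow(Z, 2))))
Function('S')(E, V) = Add(Rational(-1, 2), Mul(Rational(-1, 4), Pow(E, 2)), Mul(Rational(1, 4), E)) (Function('S')(E, V) = Mul(Rational(1, 8), Add(Add(-4, E, Mul(-2, Pow(E, 2))), E)) = Mul(Rational(1, 8), Add(-4, Mul(-2, Pow(E, 2)), Mul(2, E))) = Add(Rational(-1, 2), Mul(Rational(-1, 4), Pow(E, 2)), Mul(Rational(1, 4), E)))
Add(Function('S')(Function('R')(7), Mul(Add(339, 540), Pow(Add(-277, -84), -1))), -250257) = Add(Add(Rational(-1, 2), Mul(Rational(-1, 4), Pow(-47, 2)), Mul(Rational(1, 4), -47)), -250257) = Add(Add(Rational(-1, 2), Mul(Rational(-1, 4), 2209), Rational(-47, 4)), -250257) = Add(Add(Rational(-1, 2), Rational(-2209, 4), Rational(-47, 4)), -250257) = Add(Rational(-1129, 2), -250257) = Rational(-501643, 2)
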